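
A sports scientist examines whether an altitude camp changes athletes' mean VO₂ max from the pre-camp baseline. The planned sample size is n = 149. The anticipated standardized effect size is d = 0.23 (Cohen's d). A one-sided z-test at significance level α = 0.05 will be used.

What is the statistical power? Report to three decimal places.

Power ≈ 0.878

Noncentrality parameter: δ = d·√n = 0.23 × √149 = 2.8075
Critical value for a one-sided test at α = 0.05: z_α = 1.645.
Power = Φ(δ − 1.645) = Φ(1.163) = 0.8775.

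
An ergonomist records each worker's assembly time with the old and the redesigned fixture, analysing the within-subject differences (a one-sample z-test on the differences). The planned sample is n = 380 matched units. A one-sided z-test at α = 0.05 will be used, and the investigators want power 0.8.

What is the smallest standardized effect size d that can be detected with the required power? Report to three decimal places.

d ≈ 0.128

Required noncentrality: δ = z_{0.05} + z_{0.20} = 1.645 + 0.842 = 2.486.
δ = d·√n ⇒ d = δ/√n = 2.486/√380 = 0.1276.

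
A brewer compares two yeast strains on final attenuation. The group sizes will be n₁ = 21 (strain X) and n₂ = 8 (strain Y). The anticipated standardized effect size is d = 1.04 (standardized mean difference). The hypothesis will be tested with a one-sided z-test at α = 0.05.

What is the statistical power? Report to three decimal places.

Power ≈ 0.805

Noncentrality parameter: δ = d / √(1/n₁ + 1/n₂) = 1.04 / √(1/21 + 1/8) = 2.5032
Critical value for a one-sided test at α = 0.05: z_α = 1.645.
Power = Φ(δ − 1.645) = Φ(0.858) = 0.8046.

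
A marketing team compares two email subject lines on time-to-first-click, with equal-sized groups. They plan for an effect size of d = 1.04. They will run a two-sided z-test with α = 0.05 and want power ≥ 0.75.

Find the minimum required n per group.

Set Φ(δ − 1.960) = 0.75; then δ − 1.960 = Φ⁻¹(0.75) = 0.674, giving δ = 2.634.
(The Φ(−δ − z_{α/2}) term is vanishingly small for δ > 0 and is dropped in the standard sample-size formula.)
δ = d·√(n/2) ⇒ n = 2(δ/d)² = 2 × (2.634 / 1.04)² = 12.83.
Round up to the next whole unit.

n = 13 per group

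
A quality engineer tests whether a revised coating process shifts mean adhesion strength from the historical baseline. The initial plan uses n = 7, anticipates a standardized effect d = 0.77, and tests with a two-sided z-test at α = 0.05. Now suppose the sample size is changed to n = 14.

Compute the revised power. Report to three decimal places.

With n = 14: δ = d·√n = 0.77 × √14 = 2.8811. Critical value z_{0.025} = 1.960.
Revised power = Φ(δ − 1.960) + Φ(−δ − 1.960) = Φ(0.921) + Φ(-4.841) = 0.8215 + 0.0000 = 0.8215.

Power ≈ 0.822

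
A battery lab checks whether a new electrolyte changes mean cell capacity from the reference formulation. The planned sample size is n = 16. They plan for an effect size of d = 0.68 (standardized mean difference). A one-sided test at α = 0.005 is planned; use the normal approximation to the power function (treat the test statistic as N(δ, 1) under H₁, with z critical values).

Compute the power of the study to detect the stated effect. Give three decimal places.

Noncentrality parameter: δ = d·√n = 0.68 × √16 = 2.7200
Critical value for a one-sided test at α = 0.005: z_α = 2.576.
Power = P(Z > 2.576 − δ) = Φ(0.144) = 0.5573.

Power ≈ 0.557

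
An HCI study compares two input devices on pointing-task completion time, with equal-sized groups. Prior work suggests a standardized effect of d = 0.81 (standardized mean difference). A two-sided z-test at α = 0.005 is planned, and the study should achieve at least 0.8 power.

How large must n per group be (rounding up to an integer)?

Set Φ(δ − 2.807) = 0.8; then δ − 2.807 = Φ⁻¹(0.8) = 0.842, giving δ = 3.649.
(Ignoring the negligible lower-tail rejection probability gives the usual closed-form inversion.)
δ = d·√(n/2) ⇒ n = 2(δ/d)² = 2 × (3.649 / 0.81)² = 40.58.
Round up to the next whole unit.

n = 41 per group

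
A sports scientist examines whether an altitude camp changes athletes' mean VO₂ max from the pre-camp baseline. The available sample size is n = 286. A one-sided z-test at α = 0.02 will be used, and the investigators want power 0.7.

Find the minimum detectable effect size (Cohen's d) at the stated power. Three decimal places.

Required noncentrality: δ = z_{0.02} + z_{0.30} = 2.054 + 0.524 = 2.578.
δ = d·√n ⇒ d = δ/√n = 2.578/√286 = 0.1524.

d ≈ 0.152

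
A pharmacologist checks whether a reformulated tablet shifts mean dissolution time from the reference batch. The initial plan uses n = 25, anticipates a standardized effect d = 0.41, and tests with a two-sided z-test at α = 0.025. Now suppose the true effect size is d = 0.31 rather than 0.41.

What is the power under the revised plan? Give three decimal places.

With d = 0.31: δ = d·√n = 0.31 × √25 = 1.5500. Critical value z_{0.0125} = 2.241.
Revised power = Φ(δ − 2.241) + Φ(−δ − 2.241) = Φ(-0.691) + Φ(-3.791) = 0.2447 + 0.0001 = 0.2447.

Power ≈ 0.245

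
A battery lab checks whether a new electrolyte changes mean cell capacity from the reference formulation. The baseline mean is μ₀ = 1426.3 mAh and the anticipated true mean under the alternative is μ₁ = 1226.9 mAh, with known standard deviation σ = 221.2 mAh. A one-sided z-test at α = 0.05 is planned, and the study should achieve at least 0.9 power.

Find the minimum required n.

Standardized effect: d = |μ₁ − μ₀| / σ = |1226.9 − 1426.3| / 221.2 = 0.9014
For power 0.9 need Φ(δ − z_{0.05}) = 0.9, so δ = z_{0.05} + z_{0.10} = 1.645 + 1.282 = 2.926.
δ = d·√n ⇒ n = (δ/d)² = (2.926 / 0.9014)² = 10.54.
Rounding up, n = 11.

n = 11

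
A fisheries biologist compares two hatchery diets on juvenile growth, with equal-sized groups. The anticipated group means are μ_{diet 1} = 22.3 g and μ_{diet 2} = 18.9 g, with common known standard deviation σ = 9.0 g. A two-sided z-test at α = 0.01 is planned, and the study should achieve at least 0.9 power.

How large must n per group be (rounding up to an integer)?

Standardized effect: d = |μ_{diet 1} − μ_{diet 2}| / σ = |22.3 − 18.9| / 9.0 = 0.3778
For power 0.9 need Φ(δ − z_{0.005}) = 0.9, so δ = z_{0.005} + z_{0.10} = 2.576 + 1.282 = 3.857.
(Ignoring the negligible lower-tail rejection probability gives the usual closed-form inversion.)
δ = d·√(n/2) ⇒ n = 2(δ/d)² = 2 × (3.857 / 0.3778)² = 208.52.
Rounding up, n = 209 per group.

n = 209 per group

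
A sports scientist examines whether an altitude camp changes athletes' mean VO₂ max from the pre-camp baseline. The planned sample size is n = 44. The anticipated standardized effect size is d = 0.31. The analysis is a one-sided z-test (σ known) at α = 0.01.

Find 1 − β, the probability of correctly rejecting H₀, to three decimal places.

Noncentrality parameter: δ = d·√n = 0.31 × √44 = 2.0563
One-sided α = 0.01 → critical value z_{0.01} = 2.326.
Power = P(Z > 2.326 − δ) = Φ(-0.270) = 0.3936.

Power ≈ 0.394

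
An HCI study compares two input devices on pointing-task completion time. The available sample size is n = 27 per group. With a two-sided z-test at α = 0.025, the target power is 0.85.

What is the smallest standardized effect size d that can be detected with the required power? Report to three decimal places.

Need Φ(δ − 2.241) = 0.85, so δ = 2.241 + 1.036 = 3.278.
(Lower-tail contribution to power is negligible for δ > 0.)
δ = d·√(n/2) ⇒ d = δ/√(n/2) = 3.278/√(27/2) = 0.8921.

d ≈ 0.892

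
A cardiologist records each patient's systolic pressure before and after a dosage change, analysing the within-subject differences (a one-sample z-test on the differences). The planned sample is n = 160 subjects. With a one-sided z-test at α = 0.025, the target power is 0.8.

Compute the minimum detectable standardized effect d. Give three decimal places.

d ≈ 0.221

Required noncentrality: δ = z_{0.025} + z_{0.20} = 1.960 + 0.842 = 2.802.
δ = d·√n ⇒ d = δ/√n = 2.802/√160 = 0.2215.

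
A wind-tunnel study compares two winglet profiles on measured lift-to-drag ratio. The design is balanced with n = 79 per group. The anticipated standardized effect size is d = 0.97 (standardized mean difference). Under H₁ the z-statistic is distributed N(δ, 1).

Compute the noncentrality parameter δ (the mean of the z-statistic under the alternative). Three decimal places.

δ ≈ 6.096

The noncentrality parameter scales effect size by the design's sample-size factor: δ = d·√(n/2) = 0.97 × √(79/2) = 6.0964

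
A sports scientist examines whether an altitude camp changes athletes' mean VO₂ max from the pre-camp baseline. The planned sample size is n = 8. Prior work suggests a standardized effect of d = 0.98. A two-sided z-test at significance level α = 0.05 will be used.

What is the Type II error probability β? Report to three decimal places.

Noncentrality parameter: δ = d·√n = 0.98 × √8 = 2.7719
Two-sided α = 0.05 → critical value z_{0.025} = 1.960.
Power = Φ(δ − 1.960) + Φ(−δ − 1.960) = Φ(0.812) + Φ(-4.732) = 0.7916 + 0.0000 = 0.7916.
Type II error: β = 1 − power = 1 − 0.7916 = 0.2084.

β ≈ 0.208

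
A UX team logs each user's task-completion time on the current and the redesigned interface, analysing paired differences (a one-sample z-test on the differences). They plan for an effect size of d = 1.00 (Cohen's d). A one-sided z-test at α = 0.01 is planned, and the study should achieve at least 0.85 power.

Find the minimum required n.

For power 0.85 need Φ(δ − z_{0.01}) = 0.85, so δ = z_{0.01} + z_{0.15} = 2.326 + 1.036 = 3.363.
δ = d·√n ⇒ n = (δ/d)² = (3.363 / 1.00)² = 11.31.
Round up to the next whole unit.

n = 12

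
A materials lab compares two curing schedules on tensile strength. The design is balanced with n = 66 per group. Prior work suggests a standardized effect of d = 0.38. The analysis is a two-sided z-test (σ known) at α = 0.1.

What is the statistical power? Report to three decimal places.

Noncentrality parameter: δ = d·√(n/2) = 0.38 × √(66/2) = 2.1829
Two-sided α = 0.1 → critical value z_{0.05} = 1.645.
Power = Φ(δ − 1.645) + Φ(−δ − 1.645) = Φ(0.538) + Φ(-3.828) = 0.7047 + 0.0001 = 0.7048.

Power ≈ 0.705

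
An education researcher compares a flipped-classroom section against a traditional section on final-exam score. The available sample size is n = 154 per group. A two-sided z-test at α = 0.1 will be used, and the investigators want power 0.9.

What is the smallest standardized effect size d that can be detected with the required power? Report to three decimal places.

d ≈ 0.333

Required noncentrality: δ = z_{0.05} + z_{0.10} = 1.645 + 1.282 = 2.926.
(Lower-tail contribution to power is negligible for δ > 0.)
δ = d·√(n/2) ⇒ d = δ/√(n/2) = 2.926/√(154/2) = 0.3335.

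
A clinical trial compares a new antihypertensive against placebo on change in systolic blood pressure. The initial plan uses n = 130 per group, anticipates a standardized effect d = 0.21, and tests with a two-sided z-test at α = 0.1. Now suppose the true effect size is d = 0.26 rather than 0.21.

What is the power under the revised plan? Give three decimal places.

Power ≈ 0.674

With d = 0.26: δ = d·√(n/2) = 0.26 × √(130/2) = 2.0962. Critical value z_{0.05} = 1.645.
Revised power = Φ(δ − 1.645) + Φ(−δ − 1.645) = Φ(0.451) + Φ(-3.741) = 0.6741 + 0.0001 = 0.6742.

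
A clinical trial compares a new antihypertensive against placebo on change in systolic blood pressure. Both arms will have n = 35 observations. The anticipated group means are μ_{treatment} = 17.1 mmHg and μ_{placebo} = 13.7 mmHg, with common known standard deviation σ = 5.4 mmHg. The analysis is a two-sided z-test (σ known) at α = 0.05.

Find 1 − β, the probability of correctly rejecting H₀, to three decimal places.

Standardized effect: d = |μ_{treatment} − μ_{placebo}| / σ = |17.1 − 13.7| / 5.4 = 0.6296
Noncentrality parameter: δ = d·√(n/2) = 0.6296 × √(35/2) = 2.6339
Critical value for a two-sided test at α = 0.05: z_{α/2} = 1.960.
Power = Φ(δ − 1.960) + Φ(−δ − 1.960) = Φ(0.674) + Φ(-4.594) = 0.7498 + 0.0000 = 0.7498.

Power ≈ 0.750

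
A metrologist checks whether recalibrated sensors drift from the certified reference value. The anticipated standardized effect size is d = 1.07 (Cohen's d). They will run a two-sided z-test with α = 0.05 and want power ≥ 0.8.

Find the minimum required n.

Set Φ(δ − 1.960) = 0.8; then δ − 1.960 = Φ⁻¹(0.8) = 0.842, giving δ = 2.802.
(The Φ(−δ − z_{α/2}) term is vanishingly small for δ > 0 and is dropped in the standard sample-size formula.)
δ = d·√n ⇒ n = (δ/d)² = (2.802 / 1.07)² = 6.86.
Rounding up, n = 7.

n = 7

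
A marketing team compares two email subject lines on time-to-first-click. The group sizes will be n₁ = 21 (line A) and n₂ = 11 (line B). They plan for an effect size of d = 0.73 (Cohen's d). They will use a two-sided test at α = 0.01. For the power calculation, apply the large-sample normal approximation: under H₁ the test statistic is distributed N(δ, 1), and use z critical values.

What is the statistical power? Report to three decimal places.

Power ≈ 0.269

Noncentrality parameter: δ = d / √(1/n₁ + 1/n₂) = 0.73 / √(1/21 + 1/11) = 1.9613
Critical value for a two-sided test at α = 0.01: z_{α/2} = 2.576.
Power = Φ(δ − 2.576) + Φ(−δ − 2.576) = Φ(-0.614) + Φ(-4.537) = 0.2694 + 0.0000 = 0.2695.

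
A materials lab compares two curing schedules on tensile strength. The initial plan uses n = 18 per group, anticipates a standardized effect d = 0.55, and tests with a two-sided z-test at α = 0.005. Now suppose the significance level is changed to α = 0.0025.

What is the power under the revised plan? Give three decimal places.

δ = d·√(n/2) = 0.55 × √(18/2) = 1.6500 (unchanged). New critical value: z_{0.0013} = 3.023.
Revised power = Φ(δ − 3.023) + Φ(−δ − 3.023) = Φ(-1.373) + Φ(-4.673) = 0.0848 + 0.0000 = 0.0848.

Power ≈ 0.085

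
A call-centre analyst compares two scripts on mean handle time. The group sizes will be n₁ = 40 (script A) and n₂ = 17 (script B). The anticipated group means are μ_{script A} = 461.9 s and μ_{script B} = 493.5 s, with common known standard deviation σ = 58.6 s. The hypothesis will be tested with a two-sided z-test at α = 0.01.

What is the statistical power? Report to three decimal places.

Power ≈ 0.238

Standardized effect: d = |μ_{script A} − μ_{script B}| / σ = |461.9 − 493.5| / 58.6 = 0.5392
Noncentrality parameter: δ = d / √(1/n₁ + 1/n₂) = 0.5392 / √(1/40 + 1/17) = 1.8625
Two-sided α = 0.01 → critical value z_{0.005} = 2.576.
Power = Φ(δ − 2.576) + Φ(−δ − 2.576) = Φ(-0.713) + Φ(-4.438) = 0.2378 + 0.0000 = 0.2378.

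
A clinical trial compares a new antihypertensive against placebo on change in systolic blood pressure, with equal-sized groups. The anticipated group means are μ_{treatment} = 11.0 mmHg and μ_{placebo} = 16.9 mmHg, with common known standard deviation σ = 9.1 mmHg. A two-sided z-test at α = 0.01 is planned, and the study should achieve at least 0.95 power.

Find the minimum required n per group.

n = 85 per group

Standardized effect: d = |μ_{treatment} − μ_{placebo}| / σ = |11.0 − 16.9| / 9.1 = 0.6484
For power 0.95 need Φ(δ − z_{0.005}) = 0.95, so δ = z_{0.005} + z_{0.05} = 2.576 + 1.645 = 4.221.
(The Φ(−δ − z_{α/2}) term is vanishingly small for δ > 0 and is dropped in the standard sample-size formula.)
δ = d·√(n/2) ⇒ n = 2(δ/d)² = 2 × (4.221 / 0.6484)² = 84.76.
Rounding up, n = 85 per group.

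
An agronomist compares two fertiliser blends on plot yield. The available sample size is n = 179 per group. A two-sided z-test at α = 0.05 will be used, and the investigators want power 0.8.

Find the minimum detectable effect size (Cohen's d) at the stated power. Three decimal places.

d ≈ 0.296

Required noncentrality: δ = z_{0.025} + z_{0.20} = 1.960 + 0.842 = 2.802.
(The second rejection-region term Φ(−δ − z_{α/2}) is negligible and dropped.)
δ = d·√(n/2) ⇒ d = δ/√(n/2) = 2.802/√(179/2) = 0.2961.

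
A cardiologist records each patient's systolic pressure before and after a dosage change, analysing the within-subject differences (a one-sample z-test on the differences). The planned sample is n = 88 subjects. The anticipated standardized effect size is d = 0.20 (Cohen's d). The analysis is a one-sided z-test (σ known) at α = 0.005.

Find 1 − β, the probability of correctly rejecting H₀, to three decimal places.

Noncentrality parameter: δ = d·√n = 0.20 × √88 = 1.8762
Critical value for a one-sided test at α = 0.005: z_α = 2.576.
Power = Φ(δ − 2.576) = Φ(-0.700) = 0.2421.

Power ≈ 0.242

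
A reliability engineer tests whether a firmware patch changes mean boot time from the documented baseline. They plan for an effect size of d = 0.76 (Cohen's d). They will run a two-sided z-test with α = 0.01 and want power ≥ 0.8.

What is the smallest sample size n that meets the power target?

Set Φ(δ − 2.576) = 0.8; then δ − 2.576 = Φ⁻¹(0.8) = 0.842, giving δ = 3.417.
(For δ > 0 the lower-tail rejection region contributes negligibly to power, so the one-term inversion is standard.)
δ = d·√n ⇒ n = (δ/d)² = (3.417 / 0.76)² = 20.22.
Round up to the next whole unit.

n = 21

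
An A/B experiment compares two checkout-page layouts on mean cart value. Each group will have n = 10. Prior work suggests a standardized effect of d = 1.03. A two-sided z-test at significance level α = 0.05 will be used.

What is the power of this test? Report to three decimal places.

Power ≈ 0.634

Noncentrality parameter: δ = d·√(n/2) = 1.03 × √(10/2) = 2.3032
Critical value for a two-sided test at α = 0.05: z_{α/2} = 1.960.
Power = Φ(δ − 1.960) + Φ(−δ − 1.960) = Φ(0.343) + Φ(-4.263) = 0.6343 + 0.0000 = 0.6343.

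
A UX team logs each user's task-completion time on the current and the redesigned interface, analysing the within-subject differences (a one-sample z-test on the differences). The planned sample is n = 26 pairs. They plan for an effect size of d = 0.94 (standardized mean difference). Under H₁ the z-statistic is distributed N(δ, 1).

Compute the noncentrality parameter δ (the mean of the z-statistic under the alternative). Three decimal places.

δ ≈ 4.793

δ = d·√n = 0.94 × √26 = 4.7931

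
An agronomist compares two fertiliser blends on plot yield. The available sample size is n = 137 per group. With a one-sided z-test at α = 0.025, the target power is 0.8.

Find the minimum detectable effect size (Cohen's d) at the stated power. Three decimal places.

d ≈ 0.338

Need Φ(δ − 1.960) = 0.8, so δ = 1.960 + 0.842 = 2.802.
δ = d·√(n/2) ⇒ d = δ/√(n/2) = 2.802/√(137/2) = 0.3385.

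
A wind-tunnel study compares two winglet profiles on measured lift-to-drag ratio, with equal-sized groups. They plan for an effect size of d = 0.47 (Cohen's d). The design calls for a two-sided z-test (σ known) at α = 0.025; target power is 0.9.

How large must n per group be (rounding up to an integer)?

n = 113 per group

For power 0.9 need Φ(δ − z_{0.0125}) = 0.9, so δ = z_{0.0125} + z_{0.10} = 2.241 + 1.282 = 3.523.
(For δ > 0 the lower-tail rejection region contributes negligibly to power, so the one-term inversion is standard.)
δ = d·√(n/2) ⇒ n = 2(δ/d)² = 2 × (3.523 / 0.47)² = 112.37.
Rounding up, n = 113 per group.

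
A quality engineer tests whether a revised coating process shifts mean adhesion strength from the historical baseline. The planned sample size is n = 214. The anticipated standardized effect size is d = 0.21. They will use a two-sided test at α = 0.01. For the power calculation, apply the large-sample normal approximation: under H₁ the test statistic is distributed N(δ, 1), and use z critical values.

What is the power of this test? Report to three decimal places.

Power ≈ 0.690

Noncentrality parameter: δ = d·√n = 0.21 × √214 = 3.0720
Two-sided α = 0.01 → critical value z_{0.005} = 2.576.
Power = Φ(δ − 2.576) + Φ(−δ − 2.576) = Φ(0.496) + Φ(-5.648) = 0.6901 + 0.0000 = 0.6901.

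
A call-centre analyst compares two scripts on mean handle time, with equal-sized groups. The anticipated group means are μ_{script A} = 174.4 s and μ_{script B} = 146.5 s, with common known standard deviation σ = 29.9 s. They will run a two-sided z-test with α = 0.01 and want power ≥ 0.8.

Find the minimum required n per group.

n = 27 per group

Standardized effect: d = |μ_{script A} − μ_{script B}| / σ = |174.4 − 146.5| / 29.9 = 0.9331
Set Φ(δ − 2.576) = 0.8; then δ − 2.576 = Φ⁻¹(0.8) = 0.842, giving δ = 3.417.
(The Φ(−δ − z_{α/2}) term is vanishingly small for δ > 0 and is dropped in the standard sample-size formula.)
δ = d·√(n/2) ⇒ n = 2(δ/d)² = 2 × (3.417 / 0.9331)² = 26.83.
Rounding up, n = 27 per group.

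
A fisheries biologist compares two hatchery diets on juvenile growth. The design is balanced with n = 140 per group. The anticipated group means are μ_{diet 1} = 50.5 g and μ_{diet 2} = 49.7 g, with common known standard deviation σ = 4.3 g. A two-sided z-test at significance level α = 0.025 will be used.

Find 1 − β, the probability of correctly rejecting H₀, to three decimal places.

Power ≈ 0.247

Standardized effect: d = |μ_{diet 1} − μ_{diet 2}| / σ = |50.5 − 49.7| / 4.3 = 0.1860
Noncentrality parameter: λ = d·√(n/2) = 0.1860 × √(140/2) = 1.5566
Critical value for a two-sided test at α = 0.025: z_{α/2} = 2.241.
Power = Φ(λ − 2.241) + Φ(−λ − 2.241) = Φ(-0.685) + Φ(-3.798) = 0.2467 + 0.0001 = 0.2468.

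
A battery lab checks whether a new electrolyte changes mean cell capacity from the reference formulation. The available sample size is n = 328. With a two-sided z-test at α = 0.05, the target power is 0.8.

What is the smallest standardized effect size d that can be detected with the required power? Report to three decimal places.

Required noncentrality: δ = z_{0.025} + z_{0.20} = 1.960 + 0.842 = 2.802.
(Lower-tail contribution to power is negligible for δ > 0.)
δ = d·√n ⇒ d = δ/√n = 2.802/√328 = 0.1547.

d ≈ 0.155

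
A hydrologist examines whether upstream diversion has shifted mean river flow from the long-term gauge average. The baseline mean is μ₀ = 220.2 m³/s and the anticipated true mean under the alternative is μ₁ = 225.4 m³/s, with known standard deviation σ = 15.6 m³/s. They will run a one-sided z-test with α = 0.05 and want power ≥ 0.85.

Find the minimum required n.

n = 65

Standardized effect: d = |μ₁ − μ₀| / σ = |225.4 − 220.2| / 15.6 = 0.3333
Set Φ(δ − 1.645) = 0.85; then δ − 1.645 = Φ⁻¹(0.85) = 1.036, giving δ = 2.681.
δ = d·√n ⇒ n = (δ/d)² = (2.681 / 0.3333)² = 64.70.
Round up to the next whole unit.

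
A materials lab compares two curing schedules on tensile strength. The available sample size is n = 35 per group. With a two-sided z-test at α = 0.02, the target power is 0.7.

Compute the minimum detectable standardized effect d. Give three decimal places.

d ≈ 0.681

Need Φ(δ − 2.326) = 0.7, so δ = 2.326 + 0.524 = 2.851.
(Lower-tail contribution to power is negligible for δ > 0.)
δ = d·√(n/2) ⇒ d = δ/√(n/2) = 2.851/√(35/2) = 0.6815.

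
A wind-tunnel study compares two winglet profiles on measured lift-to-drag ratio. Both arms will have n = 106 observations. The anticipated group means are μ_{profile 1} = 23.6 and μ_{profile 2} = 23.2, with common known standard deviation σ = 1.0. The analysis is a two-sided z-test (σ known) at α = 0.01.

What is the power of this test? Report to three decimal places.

Power ≈ 0.632

Standardized effect: d = |μ_{profile 1} − μ_{profile 2}| / σ = |23.6 − 23.2| / 1.0 = 0.4000
Noncentrality parameter: δ = d·√(n/2) = 0.4000 × √(106/2) = 2.9120
Two-sided α = 0.01 → critical value z_{0.005} = 2.576.
Power = Φ(δ − 2.576) + Φ(−δ − 2.576) = Φ(0.336) + Φ(-5.488) = 0.6316 + 0.0000 = 0.6316.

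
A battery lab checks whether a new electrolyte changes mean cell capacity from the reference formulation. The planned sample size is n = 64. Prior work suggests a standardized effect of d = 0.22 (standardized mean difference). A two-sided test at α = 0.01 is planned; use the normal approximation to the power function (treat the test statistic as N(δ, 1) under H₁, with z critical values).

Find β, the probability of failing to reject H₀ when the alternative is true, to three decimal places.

β ≈ 0.793

Noncentrality parameter: δ = d·√n = 0.22 × √64 = 1.7600
Two-sided α = 0.01 → critical value z_{0.005} = 2.576.
Power = Φ(δ − 2.576) + Φ(−δ − 2.576) = Φ(-0.816) + Φ(-4.336) = 0.2073 + 0.0000 = 0.2073.
Type II error: β = 1 − power = 1 − 0.2073 = 0.7927.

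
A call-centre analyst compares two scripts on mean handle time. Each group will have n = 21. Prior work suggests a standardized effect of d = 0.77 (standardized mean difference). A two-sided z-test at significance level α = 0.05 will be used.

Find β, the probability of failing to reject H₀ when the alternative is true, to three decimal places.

Noncentrality parameter: δ = d·√(n/2) = 0.77 × √(21/2) = 2.4951
Two-sided α = 0.05 → critical value z_{0.025} = 1.960.
Power = Φ(δ − 1.960) + Φ(−δ − 1.960) = Φ(0.535) + Φ(-4.455) = 0.7037 + 0.0000 = 0.7037.
Type II error: β = 1 − power = 1 − 0.7037 = 0.2963.

β ≈ 0.296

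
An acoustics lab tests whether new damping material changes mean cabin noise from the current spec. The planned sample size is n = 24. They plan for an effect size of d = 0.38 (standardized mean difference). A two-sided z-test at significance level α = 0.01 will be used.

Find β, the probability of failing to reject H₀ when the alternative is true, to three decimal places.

Noncentrality parameter: λ = d·√n = 0.38 × √24 = 1.8616
Critical value for a two-sided test at α = 0.01: z_{α/2} = 2.576.
Power = Φ(λ − 2.576) + Φ(−λ − 2.576) = Φ(-0.714) + Φ(-4.437) = 0.2375 + 0.0000 = 0.2376.
Type II error: β = 1 − power = 1 − 0.2376 = 0.7624.

β ≈ 0.762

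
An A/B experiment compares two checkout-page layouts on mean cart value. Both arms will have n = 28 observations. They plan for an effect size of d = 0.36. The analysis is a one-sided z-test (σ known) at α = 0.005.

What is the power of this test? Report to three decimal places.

Noncentrality parameter: δ = d·√(n/2) = 0.36 × √(28/2) = 1.3470
One-sided α = 0.005 → critical value z_{0.005} = 2.576.
Power = Φ(δ − 2.576) = Φ(-1.229) = 0.1096.

Power ≈ 0.110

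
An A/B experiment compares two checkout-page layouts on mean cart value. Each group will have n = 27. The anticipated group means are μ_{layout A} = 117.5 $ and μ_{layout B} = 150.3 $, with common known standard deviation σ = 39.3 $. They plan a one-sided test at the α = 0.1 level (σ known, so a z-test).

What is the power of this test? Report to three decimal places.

Standardized effect: d = |μ_{layout A} − μ_{layout B}| / σ = |117.5 − 150.3| / 39.3 = 0.8346
Noncentrality parameter: δ = d·√(n/2) = 0.8346 × √(27/2) = 3.0665
One-sided α = 0.1 → critical value z_{0.1} = 1.282.
Power = P(Z > 1.282 − δ) = Φ(1.785) = 0.9629.

Power ≈ 0.963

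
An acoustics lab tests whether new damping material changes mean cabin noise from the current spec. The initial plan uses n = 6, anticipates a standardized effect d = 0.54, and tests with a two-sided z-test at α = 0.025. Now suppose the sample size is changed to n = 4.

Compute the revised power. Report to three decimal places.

With n = 4: δ = d·√n = 0.54 × √4 = 1.0800. Critical value z_{0.0125} = 2.241.
Revised power = Φ(δ − 2.241) + Φ(−δ − 2.241) = Φ(-1.161) + Φ(-3.321) = 0.1227 + 0.0004 = 0.1232.

Power ≈ 0.123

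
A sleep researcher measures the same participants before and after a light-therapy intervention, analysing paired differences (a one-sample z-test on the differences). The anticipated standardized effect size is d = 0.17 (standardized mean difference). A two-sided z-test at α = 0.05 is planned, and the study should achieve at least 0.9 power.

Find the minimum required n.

n = 364

Set Φ(δ − 1.960) = 0.9; then δ − 1.960 = Φ⁻¹(0.9) = 1.282, giving δ = 3.242.
(Ignoring the negligible lower-tail rejection probability gives the usual closed-form inversion.)
δ = d·√n ⇒ n = (δ/d)² = (3.242 / 0.17)² = 363.58.
Round up to the next whole unit.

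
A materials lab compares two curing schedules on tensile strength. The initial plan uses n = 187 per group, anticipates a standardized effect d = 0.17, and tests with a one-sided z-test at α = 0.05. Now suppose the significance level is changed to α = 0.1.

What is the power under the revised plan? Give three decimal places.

δ = d·√(n/2) = 0.17 × √(187/2) = 1.6438 (unchanged). New critical value: z_{0.1} = 1.282.
Revised power = Φ(δ − 1.282) = Φ(0.362) = 0.6414.

Power ≈ 0.641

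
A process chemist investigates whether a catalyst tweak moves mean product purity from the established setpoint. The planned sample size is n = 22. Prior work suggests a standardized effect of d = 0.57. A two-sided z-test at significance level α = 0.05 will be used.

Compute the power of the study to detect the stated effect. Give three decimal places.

Power ≈ 0.762

Noncentrality parameter: δ = d·√n = 0.57 × √22 = 2.6735
Two-sided α = 0.05 → critical value z_{0.025} = 1.960.
Power = Φ(δ − 1.960) + Φ(−δ − 1.960) = Φ(0.714) + Φ(-4.634) = 0.7623 + 0.0000 = 0.7623.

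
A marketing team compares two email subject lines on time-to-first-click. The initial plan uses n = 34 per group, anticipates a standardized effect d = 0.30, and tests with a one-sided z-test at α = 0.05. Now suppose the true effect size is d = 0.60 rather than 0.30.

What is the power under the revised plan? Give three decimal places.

Power ≈ 0.796

With d = 0.60: δ = d·√(n/2) = 0.60 × √(34/2) = 2.4739. Critical value z_{0.05} = 1.645.
Revised power = P(Z > 1.645 − δ) = Φ(0.829) = 0.7965.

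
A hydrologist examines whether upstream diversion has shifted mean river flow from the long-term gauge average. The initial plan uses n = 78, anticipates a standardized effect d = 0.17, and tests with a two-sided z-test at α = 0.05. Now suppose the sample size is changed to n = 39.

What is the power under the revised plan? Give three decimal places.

Power ≈ 0.186

With n = 39: δ = d·√n = 0.17 × √39 = 1.0616. Critical value z_{0.025} = 1.960.
Revised power = Φ(δ − 1.960) + Φ(−δ − 1.960) = Φ(-0.898) + Φ(-3.022) = 0.1845 + 0.0013 = 0.1858.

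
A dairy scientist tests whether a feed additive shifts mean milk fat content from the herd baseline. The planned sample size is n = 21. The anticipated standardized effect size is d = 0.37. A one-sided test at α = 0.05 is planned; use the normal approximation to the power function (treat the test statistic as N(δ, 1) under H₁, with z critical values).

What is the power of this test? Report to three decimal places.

Power ≈ 0.520

Noncentrality parameter: λ = d·√n = 0.37 × √21 = 1.6956
One-sided α = 0.05 → critical value z_{0.05} = 1.645.
Power = P(Z > 1.645 − λ) = Φ(0.051) = 0.5202.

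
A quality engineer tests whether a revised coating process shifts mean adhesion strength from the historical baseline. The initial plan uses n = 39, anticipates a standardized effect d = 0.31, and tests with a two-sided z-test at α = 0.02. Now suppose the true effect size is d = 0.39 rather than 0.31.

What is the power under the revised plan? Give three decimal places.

With d = 0.39: δ = d·√n = 0.39 × √39 = 2.4355. Critical value z_{0.01} = 2.326.
Revised power = Φ(δ − 2.326) + Φ(−δ − 2.326) = Φ(0.109) + Φ(-4.762) = 0.5435 + 0.0000 = 0.5435.

Power ≈ 0.543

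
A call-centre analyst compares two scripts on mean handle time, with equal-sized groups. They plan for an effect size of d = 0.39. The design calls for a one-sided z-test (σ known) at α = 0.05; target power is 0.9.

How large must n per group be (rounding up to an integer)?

n = 113 per group

Set Φ(δ − 1.645) = 0.9; then δ − 1.645 = Φ⁻¹(0.9) = 1.282, giving δ = 2.926.
δ = d·√(n/2) ⇒ n = 2(δ/d)² = 2 × (2.926 / 0.39)² = 112.61.
Round up to the next whole unit.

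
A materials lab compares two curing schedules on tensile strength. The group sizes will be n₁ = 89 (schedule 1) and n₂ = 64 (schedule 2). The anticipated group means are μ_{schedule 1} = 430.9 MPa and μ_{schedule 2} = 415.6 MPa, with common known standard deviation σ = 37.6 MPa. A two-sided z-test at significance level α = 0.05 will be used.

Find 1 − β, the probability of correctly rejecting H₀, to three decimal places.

Standardized effect: d = |μ_{schedule 1} − μ_{schedule 2}| / σ = |430.9 − 415.6| / 37.6 = 0.4069
Noncentrality parameter: δ = d / √(1/n₁ + 1/n₂) = 0.4069 / √(1/89 + 1/64) = 2.4828
Critical value for a two-sided test at α = 0.05: z_{α/2} = 1.960.
Power = Φ(δ − 1.960) + Φ(−δ − 1.960) = Φ(0.523) + Φ(-4.443) = 0.6995 + 0.0000 = 0.6995.

Power ≈ 0.699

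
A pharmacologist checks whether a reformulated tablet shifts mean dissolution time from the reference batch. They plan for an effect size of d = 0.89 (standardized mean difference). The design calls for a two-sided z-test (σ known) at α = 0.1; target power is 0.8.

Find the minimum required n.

n = 8

For power 0.8 need Φ(δ − z_{0.05}) = 0.8, so δ = z_{0.05} + z_{0.20} = 1.645 + 0.842 = 2.486.
(Ignoring the negligible lower-tail rejection probability gives the usual closed-form inversion.)
δ = d·√n ⇒ n = (δ/d)² = (2.486 / 0.89)² = 7.81.
Rounding up, n = 8.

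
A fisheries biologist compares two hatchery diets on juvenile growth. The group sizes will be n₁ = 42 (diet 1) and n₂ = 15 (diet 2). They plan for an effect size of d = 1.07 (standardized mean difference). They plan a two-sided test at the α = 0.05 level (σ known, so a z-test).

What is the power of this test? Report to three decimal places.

Noncentrality parameter: δ = d / √(1/n₁ + 1/n₂) = 1.07 / √(1/42 + 1/15) = 3.5573
Two-sided α = 0.05 → critical value z_{0.025} = 1.960.
Power = Φ(δ − 1.960) + Φ(−δ − 1.960) = Φ(1.597) + Φ(-5.517) = 0.9449 + 0.0000 = 0.9449.

Power ≈ 0.945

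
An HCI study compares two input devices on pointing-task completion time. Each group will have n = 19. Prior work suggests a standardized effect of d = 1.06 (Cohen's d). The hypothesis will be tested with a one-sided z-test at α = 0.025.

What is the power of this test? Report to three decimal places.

Noncentrality parameter: δ = d·√(n/2) = 1.06 × √(19/2) = 3.2671
Critical value for a one-sided test at α = 0.025: z_α = 1.960.
Power = Φ(δ − 1.960) = Φ(1.307) = 0.9044.

Power ≈ 0.904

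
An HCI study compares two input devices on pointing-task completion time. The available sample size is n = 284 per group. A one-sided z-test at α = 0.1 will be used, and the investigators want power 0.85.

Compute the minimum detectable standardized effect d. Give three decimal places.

d ≈ 0.195

Need Φ(δ − 1.282) = 0.85, so δ = 1.282 + 1.036 = 2.318.
δ = d·√(n/2) ⇒ d = δ/√(n/2) = 2.318/√(284/2) = 0.1945.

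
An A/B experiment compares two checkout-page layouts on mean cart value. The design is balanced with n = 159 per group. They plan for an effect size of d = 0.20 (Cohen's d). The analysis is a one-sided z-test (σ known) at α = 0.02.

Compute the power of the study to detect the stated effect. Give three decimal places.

Noncentrality parameter: δ = d·√(n/2) = 0.20 × √(159/2) = 1.7833
One-sided α = 0.02 → critical value z_{0.02} = 2.054.
Power = P(Z > 2.054 − δ) = Φ(-0.270) = 0.3934.

Power ≈ 0.393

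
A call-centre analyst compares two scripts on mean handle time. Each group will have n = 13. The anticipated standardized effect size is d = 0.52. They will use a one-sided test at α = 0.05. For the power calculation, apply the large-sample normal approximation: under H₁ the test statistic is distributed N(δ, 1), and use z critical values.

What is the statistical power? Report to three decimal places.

Power ≈ 0.375

Noncentrality parameter: δ = d·√(n/2) = 0.52 × √(13/2) = 1.3257
One-sided α = 0.05 → critical value z_{0.05} = 1.645.
Power = Φ(δ − 1.645) = Φ(-0.319) = 0.3748.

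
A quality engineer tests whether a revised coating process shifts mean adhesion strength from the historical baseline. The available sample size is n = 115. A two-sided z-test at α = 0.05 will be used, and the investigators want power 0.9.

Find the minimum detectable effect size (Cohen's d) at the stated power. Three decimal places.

Need Φ(δ − 1.960) = 0.9, so δ = 1.960 + 1.282 = 3.242.
(Lower-tail contribution to power is negligible for δ > 0.)
δ = d·√n ⇒ d = δ/√n = 3.242/√115 = 0.3023.

d ≈ 0.302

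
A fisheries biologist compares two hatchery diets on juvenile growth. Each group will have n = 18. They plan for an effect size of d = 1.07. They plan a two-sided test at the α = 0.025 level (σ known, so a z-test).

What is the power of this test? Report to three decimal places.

Power ≈ 0.834

Noncentrality parameter: δ = d·√(n/2) = 1.07 × √(18/2) = 3.2100
Two-sided α = 0.025 → critical value z_{0.0125} = 2.241.
Power = Φ(δ − 2.241) + Φ(−δ − 2.241) = Φ(0.969) + Φ(-5.451) = 0.8336 + 0.0000 = 0.8336.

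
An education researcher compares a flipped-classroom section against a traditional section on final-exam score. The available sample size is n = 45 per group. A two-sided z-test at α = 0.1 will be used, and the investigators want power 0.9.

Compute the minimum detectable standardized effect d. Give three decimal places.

Need Φ(δ − 1.645) = 0.9, so δ = 1.645 + 1.282 = 2.926.
(Lower-tail contribution to power is negligible for δ > 0.)
δ = d·√(n/2) ⇒ d = δ/√(n/2) = 2.926/√(45/2) = 0.6169.

d ≈ 0.617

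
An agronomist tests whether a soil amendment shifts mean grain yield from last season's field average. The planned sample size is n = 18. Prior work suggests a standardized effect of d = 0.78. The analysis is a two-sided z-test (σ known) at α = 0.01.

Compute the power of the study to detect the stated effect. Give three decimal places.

Power ≈ 0.768

Noncentrality parameter: δ = d·√n = 0.78 × √18 = 3.3093
Critical value for a two-sided test at α = 0.01: z_{α/2} = 2.576.
Power = Φ(δ − 2.576) + Φ(−δ − 2.576) = Φ(0.733) + Φ(-5.885) = 0.7684 + 0.0000 = 0.7684.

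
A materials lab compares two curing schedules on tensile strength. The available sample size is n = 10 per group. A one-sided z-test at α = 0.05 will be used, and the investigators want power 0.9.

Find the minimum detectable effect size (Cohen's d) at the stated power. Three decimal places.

Required noncentrality: δ = z_{0.05} + z_{0.10} = 1.645 + 1.282 = 2.926.
δ = d·√(n/2) ⇒ d = δ/√(n/2) = 2.926/√(10/2) = 1.3087.

d ≈ 1.309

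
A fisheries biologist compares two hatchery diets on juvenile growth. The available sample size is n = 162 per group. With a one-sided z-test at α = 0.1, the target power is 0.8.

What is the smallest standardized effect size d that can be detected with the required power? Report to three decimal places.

d ≈ 0.236

Need Φ(δ − 1.282) = 0.8, so δ = 1.282 + 0.842 = 2.123.
δ = d·√(n/2) ⇒ d = δ/√(n/2) = 2.123/√(162/2) = 0.2359.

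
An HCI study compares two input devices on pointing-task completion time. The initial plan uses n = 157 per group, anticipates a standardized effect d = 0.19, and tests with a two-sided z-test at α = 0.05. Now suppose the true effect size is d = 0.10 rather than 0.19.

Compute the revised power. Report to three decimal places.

With d = 0.10: δ = d·√(n/2) = 0.10 × √(157/2) = 0.8860. Critical value z_{0.025} = 1.960.
Revised power = Φ(δ − 1.960) + Φ(−δ − 1.960) = Φ(-1.074) + Φ(-2.846) = 0.1414 + 0.0022 = 0.1436.

Power ≈ 0.144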